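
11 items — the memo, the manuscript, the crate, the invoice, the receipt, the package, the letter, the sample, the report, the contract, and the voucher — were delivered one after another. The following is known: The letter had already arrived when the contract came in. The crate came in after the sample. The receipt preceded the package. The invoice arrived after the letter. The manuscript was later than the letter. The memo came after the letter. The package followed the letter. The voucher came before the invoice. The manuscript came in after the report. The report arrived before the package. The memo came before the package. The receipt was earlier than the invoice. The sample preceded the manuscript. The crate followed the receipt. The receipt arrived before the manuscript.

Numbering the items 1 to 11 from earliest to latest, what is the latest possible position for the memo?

The memo must come before the package — 1 item forced after it.
Everything else can be placed before the memo in some valid order, so the memo can sit as late as position 11 − 1 = 10.

10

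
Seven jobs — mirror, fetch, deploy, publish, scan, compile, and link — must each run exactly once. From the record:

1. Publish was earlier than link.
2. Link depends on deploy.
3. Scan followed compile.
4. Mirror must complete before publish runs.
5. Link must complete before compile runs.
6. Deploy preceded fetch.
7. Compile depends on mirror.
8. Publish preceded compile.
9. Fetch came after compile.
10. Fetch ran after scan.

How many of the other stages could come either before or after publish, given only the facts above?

1

Forced before publish: mirror; forced after publish: compile, fetch, link, and scan.
That leaves deploy with no forced order relative to publish — 1.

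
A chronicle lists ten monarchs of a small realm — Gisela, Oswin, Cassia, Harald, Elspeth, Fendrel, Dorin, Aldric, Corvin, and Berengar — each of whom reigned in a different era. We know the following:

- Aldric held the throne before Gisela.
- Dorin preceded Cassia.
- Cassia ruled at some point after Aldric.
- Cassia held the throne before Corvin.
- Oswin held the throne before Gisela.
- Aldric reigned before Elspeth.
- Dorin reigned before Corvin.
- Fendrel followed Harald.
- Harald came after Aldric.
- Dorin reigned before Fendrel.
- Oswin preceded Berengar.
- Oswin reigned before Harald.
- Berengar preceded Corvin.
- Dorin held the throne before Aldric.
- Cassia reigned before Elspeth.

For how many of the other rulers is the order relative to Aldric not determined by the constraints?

Forced before Aldric: Dorin; forced after Aldric: Cassia, Corvin, Elspeth, Fendrel, Gisela, and Harald.
That leaves Berengar and Oswin with no forced order relative to Aldric — 2.

2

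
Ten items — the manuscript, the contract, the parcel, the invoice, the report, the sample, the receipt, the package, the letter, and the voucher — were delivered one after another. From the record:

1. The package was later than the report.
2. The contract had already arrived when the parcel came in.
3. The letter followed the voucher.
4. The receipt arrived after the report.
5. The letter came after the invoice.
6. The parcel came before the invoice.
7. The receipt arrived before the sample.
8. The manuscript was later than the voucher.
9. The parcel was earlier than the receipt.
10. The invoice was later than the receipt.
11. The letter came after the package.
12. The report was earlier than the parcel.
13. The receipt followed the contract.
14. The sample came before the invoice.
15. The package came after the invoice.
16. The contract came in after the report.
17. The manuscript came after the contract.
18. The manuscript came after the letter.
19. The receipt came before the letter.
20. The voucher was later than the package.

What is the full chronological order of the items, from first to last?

the report, the contract, the parcel, the receipt, the sample, the invoice, the package, the voucher, the letter, the manuscript

The constraints fix every adjacent pair, so only one ordering works:
the report → the contract → the parcel → the receipt → the sample → the invoice → the package → the voucher → the letter → the manuscript.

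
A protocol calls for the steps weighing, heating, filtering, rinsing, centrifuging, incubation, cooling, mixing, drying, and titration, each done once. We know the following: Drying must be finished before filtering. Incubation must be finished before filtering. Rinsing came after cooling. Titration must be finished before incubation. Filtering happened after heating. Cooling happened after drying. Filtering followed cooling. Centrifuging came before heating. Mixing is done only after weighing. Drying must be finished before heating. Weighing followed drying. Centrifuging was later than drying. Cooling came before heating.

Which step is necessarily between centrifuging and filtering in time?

Tracing the constraints gives centrifuging → heating → filtering, so heating sits after centrifuging and before filtering.
No other step is forced both after centrifuging and before filtering.

heating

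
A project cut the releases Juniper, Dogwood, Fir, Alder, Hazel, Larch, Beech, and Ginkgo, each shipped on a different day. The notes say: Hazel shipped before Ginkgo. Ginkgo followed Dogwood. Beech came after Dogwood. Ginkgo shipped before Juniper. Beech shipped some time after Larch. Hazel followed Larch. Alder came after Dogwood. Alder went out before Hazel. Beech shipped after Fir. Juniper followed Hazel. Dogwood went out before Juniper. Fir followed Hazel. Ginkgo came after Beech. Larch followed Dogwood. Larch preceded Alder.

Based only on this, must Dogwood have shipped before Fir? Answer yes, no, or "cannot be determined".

Chain the constraints: Dogwood → Larch → Hazel → Fir. Each link is directly stated, so Dogwood comes before Fir.

yes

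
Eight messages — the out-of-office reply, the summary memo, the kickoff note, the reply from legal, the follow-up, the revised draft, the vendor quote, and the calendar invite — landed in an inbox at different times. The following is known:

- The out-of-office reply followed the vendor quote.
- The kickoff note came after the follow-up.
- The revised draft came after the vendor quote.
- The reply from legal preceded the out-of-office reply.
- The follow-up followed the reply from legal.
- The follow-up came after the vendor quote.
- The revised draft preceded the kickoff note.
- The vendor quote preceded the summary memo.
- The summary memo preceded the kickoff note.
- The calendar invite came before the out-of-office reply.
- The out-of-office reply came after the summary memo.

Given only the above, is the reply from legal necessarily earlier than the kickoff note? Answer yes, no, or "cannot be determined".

yes

Chain the constraints: the reply from legal → the follow-up → the kickoff note. Each link is directly stated, so the reply from legal comes before the kickoff note.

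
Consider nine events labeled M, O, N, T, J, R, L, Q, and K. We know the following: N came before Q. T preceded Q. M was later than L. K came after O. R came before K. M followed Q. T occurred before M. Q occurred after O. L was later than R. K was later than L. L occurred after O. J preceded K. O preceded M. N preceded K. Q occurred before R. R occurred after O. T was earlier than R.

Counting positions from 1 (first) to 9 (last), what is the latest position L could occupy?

7

L must come before K and M — 2 events forced after it.
Everything else can be placed before L in some valid order, so L can sit as late as position 9 − 2 = 7.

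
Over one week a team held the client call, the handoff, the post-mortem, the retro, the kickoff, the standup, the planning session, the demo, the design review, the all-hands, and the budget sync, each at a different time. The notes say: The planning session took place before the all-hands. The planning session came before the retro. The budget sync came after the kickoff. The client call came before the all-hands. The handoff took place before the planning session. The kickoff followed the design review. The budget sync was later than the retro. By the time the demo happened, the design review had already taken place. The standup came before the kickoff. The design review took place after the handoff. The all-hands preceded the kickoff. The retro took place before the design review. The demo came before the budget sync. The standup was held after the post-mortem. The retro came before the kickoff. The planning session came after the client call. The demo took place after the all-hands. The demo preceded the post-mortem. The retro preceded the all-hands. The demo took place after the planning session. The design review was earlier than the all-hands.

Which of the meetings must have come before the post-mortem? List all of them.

Directly stated before the post-mortem: the demo.
The all-hands reaches the post-mortem via the all-hands → the demo → the post-mortem.
The client call reaches the post-mortem via the client call → the all-hands → the demo → the post-mortem.
The design review reaches the post-mortem via the design review → the demo → the post-mortem.
Likewise the handoff, the planning session, and the retro each reach the post-mortem by chaining the stated constraints.

the all-hands, the client call, the demo, the design review, the handoff, the planning session, the retro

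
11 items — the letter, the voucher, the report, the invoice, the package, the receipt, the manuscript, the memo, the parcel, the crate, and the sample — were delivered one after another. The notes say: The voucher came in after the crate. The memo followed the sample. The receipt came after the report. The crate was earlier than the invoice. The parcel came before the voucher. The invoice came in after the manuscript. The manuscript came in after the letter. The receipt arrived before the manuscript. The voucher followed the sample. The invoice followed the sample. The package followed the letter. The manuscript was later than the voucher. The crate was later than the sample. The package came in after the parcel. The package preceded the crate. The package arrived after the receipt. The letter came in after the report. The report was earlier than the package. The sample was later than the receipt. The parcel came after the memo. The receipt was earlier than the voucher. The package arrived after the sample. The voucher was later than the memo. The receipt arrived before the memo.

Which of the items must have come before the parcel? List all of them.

Directly stated before the parcel: the memo.
The receipt reaches the parcel via the receipt → the memo → the parcel.
The report reaches the parcel via the report → the receipt → the memo → the parcel.
The sample reaches the parcel via the sample → the memo → the parcel.

the memo, the receipt, the report, the sample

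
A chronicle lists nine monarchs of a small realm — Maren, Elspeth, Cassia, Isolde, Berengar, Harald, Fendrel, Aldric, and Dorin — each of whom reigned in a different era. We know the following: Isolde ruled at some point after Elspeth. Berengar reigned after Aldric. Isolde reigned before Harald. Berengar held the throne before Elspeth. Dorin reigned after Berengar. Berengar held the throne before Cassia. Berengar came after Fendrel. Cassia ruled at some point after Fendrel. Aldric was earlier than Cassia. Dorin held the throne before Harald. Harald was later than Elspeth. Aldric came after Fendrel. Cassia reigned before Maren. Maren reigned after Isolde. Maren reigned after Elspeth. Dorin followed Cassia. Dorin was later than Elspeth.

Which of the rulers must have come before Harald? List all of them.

Directly stated before Harald: Dorin, Elspeth, and Isolde.
Aldric reaches Harald via Aldric → Berengar → Dorin → Harald.
Berengar reaches Harald via Berengar → Dorin → Harald.
Cassia reaches Harald via Cassia → Dorin → Harald.
Likewise Fendrel reaches Harald by chaining the stated constraints.

Aldric, Berengar, Cassia, Dorin, Elspeth, Fendrel, Isolde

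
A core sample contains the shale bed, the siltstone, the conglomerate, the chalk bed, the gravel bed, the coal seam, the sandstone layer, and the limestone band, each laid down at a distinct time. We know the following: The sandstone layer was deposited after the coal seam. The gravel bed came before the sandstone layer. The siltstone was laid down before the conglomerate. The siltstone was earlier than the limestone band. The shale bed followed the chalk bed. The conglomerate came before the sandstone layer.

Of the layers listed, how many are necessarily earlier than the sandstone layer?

Directly stated before the sandstone layer: the coal seam, the conglomerate, and the gravel bed.
The siltstone reaches the sandstone layer via the siltstone → the conglomerate → the sandstone layer.
No chain forces the shale bed (or any of the others) ahead of the sandstone layer.
That's the coal seam, the conglomerate, the gravel bed, and the siltstone — 4 in all.

4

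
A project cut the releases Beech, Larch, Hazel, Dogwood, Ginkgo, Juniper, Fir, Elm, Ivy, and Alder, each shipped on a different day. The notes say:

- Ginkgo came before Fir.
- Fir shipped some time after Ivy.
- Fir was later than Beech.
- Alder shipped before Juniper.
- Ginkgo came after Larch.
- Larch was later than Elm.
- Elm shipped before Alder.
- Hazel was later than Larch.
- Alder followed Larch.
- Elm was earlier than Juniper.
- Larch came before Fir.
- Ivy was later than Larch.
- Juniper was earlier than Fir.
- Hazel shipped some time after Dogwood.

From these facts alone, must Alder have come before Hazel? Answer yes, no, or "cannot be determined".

No chain of stated constraints runs from Alder to Hazel, and none runs from Hazel to Alder either.
So the relative order of Alder and Hazel is not fixed by the given facts.

cannot be determined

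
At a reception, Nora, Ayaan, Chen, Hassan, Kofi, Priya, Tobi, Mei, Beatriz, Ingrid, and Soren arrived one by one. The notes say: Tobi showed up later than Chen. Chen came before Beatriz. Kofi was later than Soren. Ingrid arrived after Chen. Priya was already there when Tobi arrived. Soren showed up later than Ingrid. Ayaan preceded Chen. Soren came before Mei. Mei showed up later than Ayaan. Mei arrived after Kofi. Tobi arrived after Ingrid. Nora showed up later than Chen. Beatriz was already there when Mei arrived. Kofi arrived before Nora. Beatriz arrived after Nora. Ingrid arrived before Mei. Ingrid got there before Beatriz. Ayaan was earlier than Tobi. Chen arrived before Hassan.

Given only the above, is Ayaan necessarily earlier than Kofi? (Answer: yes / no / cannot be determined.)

yes

Chain the constraints: Ayaan → Chen → Ingrid → Soren → Kofi. Each link is directly stated, so Ayaan comes before Kofi.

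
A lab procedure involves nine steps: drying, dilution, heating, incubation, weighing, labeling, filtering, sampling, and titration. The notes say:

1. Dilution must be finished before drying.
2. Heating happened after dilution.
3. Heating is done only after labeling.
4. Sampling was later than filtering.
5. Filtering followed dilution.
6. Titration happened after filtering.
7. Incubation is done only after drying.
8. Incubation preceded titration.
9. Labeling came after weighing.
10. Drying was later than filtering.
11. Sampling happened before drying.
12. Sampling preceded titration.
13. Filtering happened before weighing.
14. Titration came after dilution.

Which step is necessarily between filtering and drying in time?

sampling

Tracing the constraints gives filtering → sampling → drying, so sampling sits after filtering and before drying.
No other step is forced both after filtering and before drying.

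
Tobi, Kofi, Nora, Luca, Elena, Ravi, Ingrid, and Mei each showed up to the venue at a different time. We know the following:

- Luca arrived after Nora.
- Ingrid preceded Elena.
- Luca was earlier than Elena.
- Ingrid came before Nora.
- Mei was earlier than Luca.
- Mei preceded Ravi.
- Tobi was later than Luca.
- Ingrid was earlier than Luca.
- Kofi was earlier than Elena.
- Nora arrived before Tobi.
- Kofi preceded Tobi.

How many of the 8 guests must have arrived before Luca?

Directly stated before Luca: Ingrid, Mei, and Nora.
No chain forces Kofi (or any of the others) ahead of Luca.
That's Ingrid, Mei, and Nora — 3 in all.

3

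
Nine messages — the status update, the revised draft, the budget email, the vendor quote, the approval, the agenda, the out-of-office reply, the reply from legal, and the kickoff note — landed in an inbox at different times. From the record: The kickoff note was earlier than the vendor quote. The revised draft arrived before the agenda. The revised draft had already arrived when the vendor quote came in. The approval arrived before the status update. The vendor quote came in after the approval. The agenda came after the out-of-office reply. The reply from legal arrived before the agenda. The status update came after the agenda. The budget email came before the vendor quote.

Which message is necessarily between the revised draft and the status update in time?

the agenda

Tracing the constraints gives the revised draft → the agenda → the status update, so the agenda sits after the revised draft and before the status update.
No other message is forced both after the revised draft and before the status update.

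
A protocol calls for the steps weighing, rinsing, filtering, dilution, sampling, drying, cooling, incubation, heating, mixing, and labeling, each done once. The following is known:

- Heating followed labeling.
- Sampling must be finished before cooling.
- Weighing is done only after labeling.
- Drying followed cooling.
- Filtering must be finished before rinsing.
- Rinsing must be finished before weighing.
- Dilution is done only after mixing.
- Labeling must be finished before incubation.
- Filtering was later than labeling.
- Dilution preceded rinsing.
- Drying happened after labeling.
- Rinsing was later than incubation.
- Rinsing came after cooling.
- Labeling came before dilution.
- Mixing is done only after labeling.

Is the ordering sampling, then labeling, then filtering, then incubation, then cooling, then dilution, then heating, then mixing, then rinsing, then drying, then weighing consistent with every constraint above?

no

The constraints require mixing before dilution, but in the proposed sequence dilution appears ahead of mixing. That one violation is enough.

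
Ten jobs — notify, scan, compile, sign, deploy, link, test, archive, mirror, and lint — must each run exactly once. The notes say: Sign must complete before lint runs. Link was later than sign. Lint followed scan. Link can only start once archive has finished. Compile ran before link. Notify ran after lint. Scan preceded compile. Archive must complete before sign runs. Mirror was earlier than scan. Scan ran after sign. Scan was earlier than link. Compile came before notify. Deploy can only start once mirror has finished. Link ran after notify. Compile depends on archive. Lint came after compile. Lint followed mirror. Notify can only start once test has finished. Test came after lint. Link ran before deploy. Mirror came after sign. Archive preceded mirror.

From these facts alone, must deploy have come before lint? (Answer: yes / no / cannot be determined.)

no

Tracing the constraints gives lint → notify → link → deploy, so lint must come before deploy.
That means deploy cannot be before lint.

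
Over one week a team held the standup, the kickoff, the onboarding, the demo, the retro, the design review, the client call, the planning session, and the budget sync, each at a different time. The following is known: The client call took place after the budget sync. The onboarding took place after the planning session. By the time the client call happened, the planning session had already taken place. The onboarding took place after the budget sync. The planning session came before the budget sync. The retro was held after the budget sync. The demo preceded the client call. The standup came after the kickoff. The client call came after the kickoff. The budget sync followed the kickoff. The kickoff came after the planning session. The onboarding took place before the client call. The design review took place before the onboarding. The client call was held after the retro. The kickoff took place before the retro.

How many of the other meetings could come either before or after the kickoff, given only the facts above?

Forced before the kickoff: the planning session; forced after the kickoff: the budget sync, the client call, the onboarding, the retro, and the standup.
That leaves the demo and the design review with no forced order relative to the kickoff — 2.

2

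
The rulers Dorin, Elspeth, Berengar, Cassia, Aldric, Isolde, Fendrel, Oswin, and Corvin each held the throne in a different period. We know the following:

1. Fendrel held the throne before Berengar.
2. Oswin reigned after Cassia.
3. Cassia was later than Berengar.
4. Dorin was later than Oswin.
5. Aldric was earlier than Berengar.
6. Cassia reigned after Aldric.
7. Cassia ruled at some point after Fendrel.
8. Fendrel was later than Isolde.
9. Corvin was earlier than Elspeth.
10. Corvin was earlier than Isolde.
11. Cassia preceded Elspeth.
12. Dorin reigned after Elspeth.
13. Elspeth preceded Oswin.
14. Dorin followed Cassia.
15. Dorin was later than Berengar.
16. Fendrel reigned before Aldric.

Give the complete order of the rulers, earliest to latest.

Corvin, Isolde, Fendrel, Aldric, Berengar, Cassia, Elspeth, Oswin, Dorin

The constraints fix every adjacent pair, so only one ordering works:
Corvin → Isolde → Fendrel → Aldric → Berengar → Cassia → Elspeth → Oswin → Dorin.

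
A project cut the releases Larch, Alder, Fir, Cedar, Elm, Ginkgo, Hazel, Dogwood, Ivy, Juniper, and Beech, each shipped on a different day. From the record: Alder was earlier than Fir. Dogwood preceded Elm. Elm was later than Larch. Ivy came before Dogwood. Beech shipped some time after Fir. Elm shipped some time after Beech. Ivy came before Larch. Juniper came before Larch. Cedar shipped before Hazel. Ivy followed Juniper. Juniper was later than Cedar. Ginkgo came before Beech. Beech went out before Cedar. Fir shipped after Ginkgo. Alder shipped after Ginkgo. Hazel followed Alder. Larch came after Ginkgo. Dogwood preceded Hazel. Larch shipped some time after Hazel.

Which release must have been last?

Elm

Every other release has a chain of constraints placing it before Elm, so Elm is last.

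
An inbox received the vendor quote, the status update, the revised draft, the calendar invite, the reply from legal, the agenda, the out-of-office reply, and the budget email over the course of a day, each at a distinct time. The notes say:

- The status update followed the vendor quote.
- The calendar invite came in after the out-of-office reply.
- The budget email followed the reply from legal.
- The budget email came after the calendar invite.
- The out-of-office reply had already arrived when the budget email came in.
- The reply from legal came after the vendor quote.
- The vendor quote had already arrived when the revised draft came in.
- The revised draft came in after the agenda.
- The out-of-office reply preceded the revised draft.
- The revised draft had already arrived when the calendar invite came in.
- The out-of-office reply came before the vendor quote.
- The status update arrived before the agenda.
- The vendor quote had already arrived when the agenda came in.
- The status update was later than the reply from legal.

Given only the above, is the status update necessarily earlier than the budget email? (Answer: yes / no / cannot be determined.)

Chain the constraints: the status update → the agenda → the revised draft → the calendar invite → the budget email. Each link is directly stated, so the status update comes before the budget email.

yes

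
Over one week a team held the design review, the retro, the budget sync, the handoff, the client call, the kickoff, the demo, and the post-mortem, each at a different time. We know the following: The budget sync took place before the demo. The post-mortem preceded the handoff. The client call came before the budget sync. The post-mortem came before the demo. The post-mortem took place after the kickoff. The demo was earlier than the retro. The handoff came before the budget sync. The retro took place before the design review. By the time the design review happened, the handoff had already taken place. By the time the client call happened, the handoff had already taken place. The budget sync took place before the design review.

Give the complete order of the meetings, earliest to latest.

the kickoff, the post-mortem, the handoff, the client call, the budget sync, the demo, the retro, the design review

The constraints fix every adjacent pair, so only one ordering works:
the kickoff → the post-mortem → the handoff → the client call → the budget sync → the demo → the retro → the design review.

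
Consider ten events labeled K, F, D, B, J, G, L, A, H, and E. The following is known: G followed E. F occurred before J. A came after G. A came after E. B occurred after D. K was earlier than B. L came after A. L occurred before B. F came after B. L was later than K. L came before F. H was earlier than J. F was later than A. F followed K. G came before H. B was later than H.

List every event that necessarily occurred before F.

Directly stated before F: A, B, K, and L.
D reaches F via D → B → F.
E reaches F via E → A → F.
G reaches F via G → A → F.
Likewise H reaches F by chaining the stated constraints.
No chain forces J ahead of F.

A, B, D, E, G, H, K, L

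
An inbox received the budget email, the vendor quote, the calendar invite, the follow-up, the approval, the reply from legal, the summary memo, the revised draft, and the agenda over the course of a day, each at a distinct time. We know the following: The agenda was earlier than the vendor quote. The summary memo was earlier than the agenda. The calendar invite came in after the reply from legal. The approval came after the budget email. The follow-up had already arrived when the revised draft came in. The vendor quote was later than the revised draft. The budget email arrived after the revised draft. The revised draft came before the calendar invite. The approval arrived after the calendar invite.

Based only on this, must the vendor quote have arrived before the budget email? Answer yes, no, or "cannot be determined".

No chain of stated constraints runs from the vendor quote to the budget email, and none runs from the budget email to the vendor quote either.
So the relative order of the vendor quote and the budget email is not fixed by the given facts.

cannot be determined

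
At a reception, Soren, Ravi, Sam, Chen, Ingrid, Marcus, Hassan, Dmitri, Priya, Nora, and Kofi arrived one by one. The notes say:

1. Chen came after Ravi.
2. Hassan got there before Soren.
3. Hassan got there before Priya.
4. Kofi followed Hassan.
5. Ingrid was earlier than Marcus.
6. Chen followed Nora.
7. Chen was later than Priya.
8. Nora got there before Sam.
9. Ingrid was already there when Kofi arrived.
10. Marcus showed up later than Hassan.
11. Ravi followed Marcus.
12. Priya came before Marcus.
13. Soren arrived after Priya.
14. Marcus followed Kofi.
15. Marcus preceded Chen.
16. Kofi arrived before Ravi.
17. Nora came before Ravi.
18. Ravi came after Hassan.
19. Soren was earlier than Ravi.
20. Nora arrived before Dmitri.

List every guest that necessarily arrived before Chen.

Directly stated before Chen: Marcus, Nora, Priya, and Ravi.
Hassan reaches Chen via Hassan → Marcus → Chen.
Ingrid reaches Chen via Ingrid → Marcus → Chen.
Kofi reaches Chen via Kofi → Marcus → Chen.
Likewise Soren reaches Chen by chaining the stated constraints.
No chain forces Dmitri (or any of the others) ahead of Chen.

Hassan, Ingrid, Kofi, Marcus, Nora, Priya, Ravi, Soren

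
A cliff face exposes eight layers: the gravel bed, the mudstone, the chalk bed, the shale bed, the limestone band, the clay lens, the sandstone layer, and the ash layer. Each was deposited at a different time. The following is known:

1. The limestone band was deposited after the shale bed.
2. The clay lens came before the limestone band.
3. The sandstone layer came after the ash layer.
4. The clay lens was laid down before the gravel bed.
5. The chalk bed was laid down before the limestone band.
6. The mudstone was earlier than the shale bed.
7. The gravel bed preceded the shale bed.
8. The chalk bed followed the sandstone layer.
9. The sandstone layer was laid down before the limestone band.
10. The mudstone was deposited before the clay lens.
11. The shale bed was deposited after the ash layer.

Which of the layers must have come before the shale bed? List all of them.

the ash layer, the clay lens, the gravel bed, the mudstone

Directly stated before the shale bed: the ash layer, the gravel bed, and the mudstone.
The clay lens reaches the shale bed via the clay lens → the gravel bed → the shale bed.
No chain forces the chalk bed (or any of the others) ahead of the shale bed.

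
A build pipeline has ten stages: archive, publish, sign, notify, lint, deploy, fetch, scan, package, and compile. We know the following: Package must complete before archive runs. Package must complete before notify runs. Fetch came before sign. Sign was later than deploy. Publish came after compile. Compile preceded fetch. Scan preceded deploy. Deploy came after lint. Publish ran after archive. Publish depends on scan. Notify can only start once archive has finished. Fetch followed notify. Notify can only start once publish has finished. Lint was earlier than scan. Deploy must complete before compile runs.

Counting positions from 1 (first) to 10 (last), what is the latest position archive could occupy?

Archive must come before fetch, notify, publish, and sign — 4 stages forced after it.
Everything else can be placed before archive in some valid order, so archive can sit as late as position 10 − 4 = 6.

6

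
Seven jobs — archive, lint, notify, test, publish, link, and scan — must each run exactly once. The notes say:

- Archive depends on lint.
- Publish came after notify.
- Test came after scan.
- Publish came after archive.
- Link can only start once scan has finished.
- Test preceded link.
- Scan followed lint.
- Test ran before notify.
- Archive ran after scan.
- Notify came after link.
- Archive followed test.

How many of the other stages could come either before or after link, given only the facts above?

Forced before link: lint, scan, and test; forced after link: notify and publish.
That leaves archive with no forced order relative to link — 1.

1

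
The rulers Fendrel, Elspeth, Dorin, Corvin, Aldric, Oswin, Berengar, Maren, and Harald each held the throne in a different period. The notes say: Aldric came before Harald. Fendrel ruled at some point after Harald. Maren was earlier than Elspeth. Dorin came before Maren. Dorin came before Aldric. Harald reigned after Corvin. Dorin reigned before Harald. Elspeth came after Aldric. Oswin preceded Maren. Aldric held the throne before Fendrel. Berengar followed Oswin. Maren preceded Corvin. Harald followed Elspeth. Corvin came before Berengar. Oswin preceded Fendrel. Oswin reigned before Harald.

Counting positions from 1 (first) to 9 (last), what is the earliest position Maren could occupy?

3

Dorin and Oswin must both come before Maren — 2 forced predecessors.
Nothing else is forced ahead of Maren, so their earliest slot is position 2 + 1 = 3.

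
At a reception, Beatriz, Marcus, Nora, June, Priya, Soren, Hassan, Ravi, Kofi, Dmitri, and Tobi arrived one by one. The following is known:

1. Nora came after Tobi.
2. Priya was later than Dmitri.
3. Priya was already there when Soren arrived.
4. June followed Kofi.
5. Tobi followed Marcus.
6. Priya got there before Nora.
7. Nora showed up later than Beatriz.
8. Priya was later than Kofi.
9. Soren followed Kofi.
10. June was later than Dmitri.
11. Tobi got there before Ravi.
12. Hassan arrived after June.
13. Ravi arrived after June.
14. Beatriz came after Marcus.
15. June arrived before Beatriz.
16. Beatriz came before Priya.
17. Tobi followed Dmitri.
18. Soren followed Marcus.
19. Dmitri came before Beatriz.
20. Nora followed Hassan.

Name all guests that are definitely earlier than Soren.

Beatriz, Dmitri, June, Kofi, Marcus, Priya

Directly stated before Soren: Kofi, Marcus, and Priya.
Beatriz reaches Soren via Beatriz → Priya → Soren.
Dmitri reaches Soren via Dmitri → Priya → Soren.
June reaches Soren via June → Beatriz → Priya → Soren.
No chain forces Hassan (or any of the others) ahead of Soren.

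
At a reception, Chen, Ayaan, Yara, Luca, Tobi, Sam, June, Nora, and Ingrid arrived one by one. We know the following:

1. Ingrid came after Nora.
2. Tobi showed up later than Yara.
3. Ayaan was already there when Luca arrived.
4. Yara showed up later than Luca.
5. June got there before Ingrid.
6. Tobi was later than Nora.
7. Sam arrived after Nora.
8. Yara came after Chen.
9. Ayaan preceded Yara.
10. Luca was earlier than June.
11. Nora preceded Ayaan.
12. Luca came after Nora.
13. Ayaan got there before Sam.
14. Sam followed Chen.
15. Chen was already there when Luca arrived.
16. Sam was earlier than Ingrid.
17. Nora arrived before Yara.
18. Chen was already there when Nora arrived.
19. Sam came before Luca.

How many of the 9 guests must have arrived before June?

5

Directly stated before June: Luca.
Ayaan reaches June via Ayaan → Luca → June.
Chen reaches June via Chen → Luca → June.
Nora reaches June via Nora → Luca → June.
Likewise Sam reaches June by chaining the stated constraints.
No chain forces Ingrid (or any of the others) ahead of June.
That's Ayaan, Chen, Luca, Nora, and Sam — 5 in all.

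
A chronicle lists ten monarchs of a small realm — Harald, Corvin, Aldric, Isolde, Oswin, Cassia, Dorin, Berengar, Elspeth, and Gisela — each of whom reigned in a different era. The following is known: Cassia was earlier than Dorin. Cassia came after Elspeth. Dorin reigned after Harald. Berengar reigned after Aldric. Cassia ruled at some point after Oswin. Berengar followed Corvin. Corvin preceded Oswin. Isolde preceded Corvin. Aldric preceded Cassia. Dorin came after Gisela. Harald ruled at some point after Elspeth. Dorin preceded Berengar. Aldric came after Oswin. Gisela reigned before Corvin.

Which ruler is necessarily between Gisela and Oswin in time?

Tracing the constraints gives Gisela → Corvin → Oswin, so Corvin sits after Gisela and before Oswin.
No other ruler is forced both after Gisela and before Oswin.

Corvin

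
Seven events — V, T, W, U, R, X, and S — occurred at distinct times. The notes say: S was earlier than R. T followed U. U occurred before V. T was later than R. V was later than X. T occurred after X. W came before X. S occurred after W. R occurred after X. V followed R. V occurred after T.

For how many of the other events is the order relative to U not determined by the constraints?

4

Forced after U: T and V.
That leaves R, S, W, and X with no forced order relative to U — 4.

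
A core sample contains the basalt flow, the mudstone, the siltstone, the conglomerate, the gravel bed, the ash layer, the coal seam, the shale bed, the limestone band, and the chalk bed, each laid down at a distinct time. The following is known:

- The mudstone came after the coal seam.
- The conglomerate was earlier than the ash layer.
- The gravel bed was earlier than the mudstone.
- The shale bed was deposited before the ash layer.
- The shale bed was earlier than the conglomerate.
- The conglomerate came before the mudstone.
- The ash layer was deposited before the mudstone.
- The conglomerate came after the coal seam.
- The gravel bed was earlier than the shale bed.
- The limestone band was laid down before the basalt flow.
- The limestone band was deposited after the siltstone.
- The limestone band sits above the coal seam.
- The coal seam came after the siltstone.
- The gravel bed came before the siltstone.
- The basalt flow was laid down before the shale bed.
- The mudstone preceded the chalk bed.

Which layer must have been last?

Every other layer has a chain of constraints placing it before the chalk bed, so the chalk bed is last.

the chalk bed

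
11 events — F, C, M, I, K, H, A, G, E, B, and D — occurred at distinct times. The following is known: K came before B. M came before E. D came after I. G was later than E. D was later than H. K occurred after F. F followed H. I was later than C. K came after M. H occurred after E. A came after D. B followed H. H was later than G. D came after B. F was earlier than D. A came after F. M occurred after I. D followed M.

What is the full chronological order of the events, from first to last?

C, I, M, E, G, H, F, K, B, D, A

The constraints fix every adjacent pair, so only one ordering works:
C → I → M → E → G → H → F → K → B → D → A.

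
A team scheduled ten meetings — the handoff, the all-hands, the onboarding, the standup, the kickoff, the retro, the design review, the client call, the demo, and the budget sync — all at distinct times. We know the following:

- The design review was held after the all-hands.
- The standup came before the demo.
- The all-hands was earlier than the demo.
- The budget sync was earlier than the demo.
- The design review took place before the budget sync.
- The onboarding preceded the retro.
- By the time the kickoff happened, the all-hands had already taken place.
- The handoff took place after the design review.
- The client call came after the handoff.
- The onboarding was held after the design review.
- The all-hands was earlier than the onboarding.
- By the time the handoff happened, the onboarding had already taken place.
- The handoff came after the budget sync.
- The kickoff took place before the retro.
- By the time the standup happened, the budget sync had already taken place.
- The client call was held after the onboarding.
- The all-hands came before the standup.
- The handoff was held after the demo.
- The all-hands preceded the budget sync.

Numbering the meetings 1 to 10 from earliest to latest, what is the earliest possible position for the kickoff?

The all-hands must come before the kickoff — 1 forced predecessor.
Nothing else is forced ahead of the kickoff, so its earliest slot is position 1 + 1 = 2.

2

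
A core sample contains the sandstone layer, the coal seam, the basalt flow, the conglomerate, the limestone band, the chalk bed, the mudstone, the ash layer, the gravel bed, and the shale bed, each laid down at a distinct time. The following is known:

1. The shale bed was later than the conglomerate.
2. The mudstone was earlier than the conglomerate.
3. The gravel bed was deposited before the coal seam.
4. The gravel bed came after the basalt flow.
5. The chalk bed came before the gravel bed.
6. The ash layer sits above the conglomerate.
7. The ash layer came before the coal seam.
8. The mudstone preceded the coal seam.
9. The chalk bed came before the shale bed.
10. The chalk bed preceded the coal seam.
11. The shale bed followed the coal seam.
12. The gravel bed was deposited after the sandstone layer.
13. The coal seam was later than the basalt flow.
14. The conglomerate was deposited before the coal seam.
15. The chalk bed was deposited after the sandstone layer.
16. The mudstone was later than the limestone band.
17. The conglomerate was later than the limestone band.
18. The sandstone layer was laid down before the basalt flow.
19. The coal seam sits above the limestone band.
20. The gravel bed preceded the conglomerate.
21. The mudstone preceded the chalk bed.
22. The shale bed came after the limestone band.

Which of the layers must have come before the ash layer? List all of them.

the basalt flow, the chalk bed, the conglomerate, the gravel bed, the limestone band, the mudstone, the sandstone layer

Directly stated before the ash layer: the conglomerate.
The basalt flow reaches the ash layer via the basalt flow → the gravel bed → the conglomerate → the ash layer.
The chalk bed reaches the ash layer via the chalk bed → the gravel bed → the conglomerate → the ash layer.
The gravel bed reaches the ash layer via the gravel bed → the conglomerate → the ash layer.
Likewise the limestone band, the mudstone, and the sandstone layer each reach the ash layer by chaining the stated constraints.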